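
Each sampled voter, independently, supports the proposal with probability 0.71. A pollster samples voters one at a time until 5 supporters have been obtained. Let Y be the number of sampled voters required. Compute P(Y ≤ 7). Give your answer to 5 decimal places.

0.66964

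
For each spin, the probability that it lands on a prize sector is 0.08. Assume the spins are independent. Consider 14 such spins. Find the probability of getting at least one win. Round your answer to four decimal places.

0.6888

P(at least one) = 1 − P(none) = 1 − (1 − 0.08)^14
= 1 − 0.311193 = 0.688807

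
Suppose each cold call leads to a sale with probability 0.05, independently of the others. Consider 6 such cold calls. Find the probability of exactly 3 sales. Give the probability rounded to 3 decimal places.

0.002

X ~ Binomial(n=6, p=0.05).
P(X=3) = C(6,3) · p^3 · (1−p)^3
= 20 · 0.000125 · 0.85737 = 0.00214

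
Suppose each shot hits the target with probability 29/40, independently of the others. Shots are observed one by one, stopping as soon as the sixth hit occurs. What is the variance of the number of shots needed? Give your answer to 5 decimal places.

Y = total shots until the sixth success; negative binomial with r=6, p=0.725.
Var(Y) = r(1−p)/p² = 6·0.275 / 0.725² = 3.1391201

3.13912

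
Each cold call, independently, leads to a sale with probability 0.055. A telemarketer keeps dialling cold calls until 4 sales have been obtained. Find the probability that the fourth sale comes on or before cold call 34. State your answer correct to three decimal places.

0.115

Finishing within 34 cold calls ⇔ at least 4 successes in the first 34. With X ~ Binomial(34, 0.055), P(Y ≤ 34) = 1 − P(X ≤ 3).
  k=0: C(34,0)·0.055^0·0.945^34 = 0.14611
  k=1: C(34,1)·0.055^1·0.945^33 = 0.28913
  k=2: C(34,2)·0.055^2·0.945^32 = 0.27766
  k=3: C(34,3)·0.055^3·0.945^31 = 0.17237
1 − 0.88527 = 0.11473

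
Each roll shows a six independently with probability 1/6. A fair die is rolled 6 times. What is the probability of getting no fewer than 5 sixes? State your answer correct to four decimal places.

X ~ Binomial(6, 0.166667); P(X ≥ 5) = Σ C(6,k) p^k (1−p)^(6−k) over k:
  k=5: C(6,5)·0.166667^5·0.833333^1 = 0.000643
  k=6: C(6,6)·0.166667^6·0.833333^0 = 0.000021
Total = 0.000664

0.0007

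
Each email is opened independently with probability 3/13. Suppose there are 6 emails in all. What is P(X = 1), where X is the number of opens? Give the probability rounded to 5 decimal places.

X ~ Binomial(n=6, p=0.230769).
P(X=1) = C(6,1) · p^1 · (1−p)^5
= 6 · 0.23077 · 0.26933 = 0.3729172

0.37292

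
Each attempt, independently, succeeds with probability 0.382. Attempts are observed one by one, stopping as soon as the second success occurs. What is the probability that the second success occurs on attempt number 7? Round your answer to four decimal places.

0.0789

Y = trial on which the second success occurs; negative binomial, r=2, p=0.382.
P(Y=7) = C(6,1) · p^2 · (1−p)^5
= 6 · 0.14592 · 0.090145 = 0.078926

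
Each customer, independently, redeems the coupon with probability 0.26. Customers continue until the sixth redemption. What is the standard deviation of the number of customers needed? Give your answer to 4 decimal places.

8.1043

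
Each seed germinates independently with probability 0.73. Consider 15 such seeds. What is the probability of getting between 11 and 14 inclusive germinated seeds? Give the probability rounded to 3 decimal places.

X ~ Binomial(15, 0.73); P(11 ≤ X ≤ 14) = Σ C(15,k) p^k (1−p)^(15−k) over k:
  k=11: C(15,11)·0.73^11·0.27^4 = 0.22758
  k=12: C(15,12)·0.73^12·0.27^3 = 0.20511
  k=13: C(15,13)·0.73^13·0.27^2 = 0.12797
  k=14: C(15,14)·0.73^14·0.27^1 = 0.04943
Total = 0.61009

0.610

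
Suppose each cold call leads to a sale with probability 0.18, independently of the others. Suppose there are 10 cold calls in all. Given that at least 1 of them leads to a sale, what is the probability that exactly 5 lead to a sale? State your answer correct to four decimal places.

0.0205

X ~ Binomial(10, 0.18). Want P(X=5 | X≥1) = P(X=5) / P(X≥1).
P(X=5) = C(10,5)·0.18^5·0.82^5 = 0.017654
P(X≥1) = 1 − 0.137448 = 0.862552
Ratio = 0.017654 / 0.862552 = 0.020467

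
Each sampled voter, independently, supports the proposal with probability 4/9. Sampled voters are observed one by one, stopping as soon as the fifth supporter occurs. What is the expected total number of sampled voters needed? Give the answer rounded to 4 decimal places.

Y = total sampled voters until the fifth success; negative binomial with r=5, p=0.444444.
E[Y] = r / p = 5 / 0.444444 = 11.250000

11.2500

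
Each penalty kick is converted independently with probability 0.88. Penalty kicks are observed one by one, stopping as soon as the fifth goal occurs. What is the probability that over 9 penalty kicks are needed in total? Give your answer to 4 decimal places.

0.0021

Needing more than 9 penalty kicks ⇔ fewer than 5 successes in the first 9. With X ~ Binomial(9, 0.88), P(Y > 9) = P(X ≤ 4).
  k=0: C(9,0)·0.88^0·0.12^9 = 0.000000
  k=1: C(9,1)·0.88^1·0.12^8 = 0.000000
  k=2: C(9,2)·0.88^2·0.12^7 = 0.000010
  k=3: C(9,3)·0.88^3·0.12^6 = 0.000171
  k=4: C(9,4)·0.88^4·0.12^5 = 0.001880
P(X ≤ 4) = 0.002061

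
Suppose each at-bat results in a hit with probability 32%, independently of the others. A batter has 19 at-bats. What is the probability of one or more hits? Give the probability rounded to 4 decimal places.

0.9993

P(at least one) = 1 − P(none) = 1 − (1 − 0.32)^19
= 1 − 0.000657 = 0.999343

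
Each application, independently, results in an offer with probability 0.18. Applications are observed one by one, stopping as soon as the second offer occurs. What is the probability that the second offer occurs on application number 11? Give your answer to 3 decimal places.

0.054

Y = trial on which the second success occurs; negative binomial, r=2, p=0.18.
P(Y=11) = C(10,1) · p^2 · (1−p)^9
= 10 · 0.0324 · 0.16762 = 0.05431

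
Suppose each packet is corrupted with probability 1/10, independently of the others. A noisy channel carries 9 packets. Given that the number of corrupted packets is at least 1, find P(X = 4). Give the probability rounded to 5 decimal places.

0.01215

X ~ Binomial(9, 0.10). Want P(X=4 | X≥1) = P(X=4) / P(X≥1).
P(X=4) = C(9,4)·0.10^4·0.90^5 = 0.0074402
P(X≥1) = 1 − 0.3874205 = 0.6125795
Ratio = 0.0074402 / 0.6125795 = 0.0121456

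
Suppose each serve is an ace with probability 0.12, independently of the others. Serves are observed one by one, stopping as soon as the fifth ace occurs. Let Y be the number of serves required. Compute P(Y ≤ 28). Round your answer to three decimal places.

0.240

Finishing within 28 serves ⇔ at least 5 successes in the first 28. With X ~ Binomial(28, 0.12), P(Y ≤ 28) = 1 − P(X ≤ 4).
  k=0: C(28,0)·0.12^0·0.88^28 = 0.02789
  k=1: C(28,1)·0.12^1·0.88^27 = 0.10651
  k=2: C(28,2)·0.12^2·0.88^26 = 0.19607
  k=3: C(28,3)·0.12^3·0.88^25 = 0.23172
  k=4: C(28,4)·0.12^4·0.88^24 = 0.19748
1 − 0.75967 = 0.24033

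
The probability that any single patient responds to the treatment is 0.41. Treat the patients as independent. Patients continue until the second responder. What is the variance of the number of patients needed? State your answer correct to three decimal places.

Y = total patients until the second success; negative binomial with r=2, p=0.41.
Var(Y) = r(1−p)/p² = 2·0.59 / 0.41² = 7.01963

7.020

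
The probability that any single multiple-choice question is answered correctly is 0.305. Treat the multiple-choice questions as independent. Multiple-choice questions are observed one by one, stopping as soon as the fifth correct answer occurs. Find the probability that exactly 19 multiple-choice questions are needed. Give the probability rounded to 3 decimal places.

Y = trial on which the fifth success occurs; negative binomial, r=5, p=0.305.
P(Y=19) = C(18,4) · p^5 · (1−p)^14
= 3060 · 0.0026394 · 0.0061346 = 0.04955

0.050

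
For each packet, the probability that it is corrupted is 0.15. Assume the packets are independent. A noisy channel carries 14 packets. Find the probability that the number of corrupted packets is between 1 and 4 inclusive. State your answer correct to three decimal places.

X ~ Binomial(14, 0.15); P(1 ≤ X ≤ 4) = Σ C(14,k) p^k (1−p)^(14−k) over k:
  k=1: C(14,1)·0.15^1·0.85^13 = 0.25390
  k=2: C(14,2)·0.15^2·0.85^12 = 0.29124
  k=3: C(14,3)·0.15^3·0.85^11 = 0.20558
  k=4: C(14,4)·0.15^4·0.85^10 = 0.09977
Total = 0.85049

0.850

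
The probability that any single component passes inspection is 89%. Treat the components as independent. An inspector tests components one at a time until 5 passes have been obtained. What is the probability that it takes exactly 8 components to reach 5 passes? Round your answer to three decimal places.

Y = trial on which the fifth success occurs; negative binomial, r=5, p=0.89.
P(Y=8) = C(7,4) · p^5 · (1−p)^3
= 35 · 0.55841 · 0.001331 = 0.02601

0.026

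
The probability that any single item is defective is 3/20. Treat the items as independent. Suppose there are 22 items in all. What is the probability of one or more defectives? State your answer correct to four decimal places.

P(at least one) = 1 − P(none) = 1 − (1 − 0.15)^22
= 1 − 0.028004 = 0.971996

0.9720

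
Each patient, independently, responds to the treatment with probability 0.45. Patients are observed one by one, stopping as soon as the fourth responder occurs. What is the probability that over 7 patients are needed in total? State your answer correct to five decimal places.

0.60829

Needing more than 7 patients ⇔ fewer than 4 successes in the first 7. With X ~ Binomial(7, 0.45), P(Y > 7) = P(X ≤ 3).
  k=0: C(7,0)·0.45^0·0.55^7 = 0.0152244
  k=1: C(7,1)·0.45^1·0.55^6 = 0.0871940
  k=2: C(7,2)·0.45^2·0.55^5 = 0.2140217
  k=3: C(7,3)·0.45^3·0.55^4 = 0.2918477
P(X ≤ 3) = 0.6082878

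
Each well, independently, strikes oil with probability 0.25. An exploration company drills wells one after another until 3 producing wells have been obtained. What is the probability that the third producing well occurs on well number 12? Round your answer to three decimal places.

Y = trial on which the third success occurs; negative binomial, r=3, p=0.25.
P(Y=12) = C(11,2) · p^3 · (1−p)^9
= 55 · 0.015625 · 0.075085 = 0.06453

0.065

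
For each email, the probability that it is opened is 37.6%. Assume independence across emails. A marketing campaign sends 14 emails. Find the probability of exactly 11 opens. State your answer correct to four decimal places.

X ~ Binomial(n=14, p=0.376).
P(X=11) = C(14,11) · p^11 · (1−p)^3
= 364 · 2.1236e-05 · 0.24297 = 0.001878

0.0019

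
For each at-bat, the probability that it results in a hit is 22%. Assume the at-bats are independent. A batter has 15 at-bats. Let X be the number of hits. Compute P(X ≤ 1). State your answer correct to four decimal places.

0.1259

X ~ Binomial(15, 0.22); P(X ≤ 1) = Σ C(15,k) p^k (1−p)^(15−k) over k:
  k=0: C(15,0)·0.22^0·0.78^15 = 0.024067
  k=1: C(15,1)·0.22^1·0.78^14 = 0.101821
Total = 0.125888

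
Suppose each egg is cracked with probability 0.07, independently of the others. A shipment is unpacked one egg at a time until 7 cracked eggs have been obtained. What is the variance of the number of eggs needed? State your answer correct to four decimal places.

Y = total eggs until the seventh success; negative binomial with r=7, p=0.07.
Var(Y) = r(1−p)/p² = 7·0.93 / 0.07² = 1328.571429

1328.5714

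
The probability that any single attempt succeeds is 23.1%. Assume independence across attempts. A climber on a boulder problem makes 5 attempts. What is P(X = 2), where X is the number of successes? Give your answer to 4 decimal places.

X ~ Binomial(n=5, p=0.231).
P(X=2) = C(5,2) · p^2 · (1−p)^3
= 10 · 0.053361 · 0.45476 = 0.242663

0.2427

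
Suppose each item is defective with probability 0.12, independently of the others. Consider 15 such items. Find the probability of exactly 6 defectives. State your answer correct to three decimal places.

0.005

X ~ Binomial(n=15, p=0.12).
P(X=6) = C(15,6) · p^6 · (1−p)^9
= 5005 · 2.986e-06 · 0.31648 = 0.00473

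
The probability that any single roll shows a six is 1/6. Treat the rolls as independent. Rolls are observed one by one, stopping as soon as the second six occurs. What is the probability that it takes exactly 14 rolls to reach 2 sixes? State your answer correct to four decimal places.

0.0405

Y = trial on which the second success occurs; negative binomial, r=2, p=0.166667.
P(Y=14) = C(13,1) · p^2 · (1−p)^12
= 13 · 0.027778 · 0.11216 = 0.040501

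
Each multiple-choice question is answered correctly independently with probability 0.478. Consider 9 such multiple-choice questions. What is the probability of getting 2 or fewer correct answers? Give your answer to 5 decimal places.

X ~ Binomial(9, 0.478); P(X ≤ 2) = Σ C(9,k) p^k (1−p)^(9−k) over k:
  k=0: C(9,0)·0.478^0·0.522^9 = 0.0028776
  k=1: C(9,1)·0.478^1·0.522^8 = 0.0237156
  k=2: C(9,2)·0.478^2·0.522^7 = 0.0868664
Total = 0.1134596

0.11346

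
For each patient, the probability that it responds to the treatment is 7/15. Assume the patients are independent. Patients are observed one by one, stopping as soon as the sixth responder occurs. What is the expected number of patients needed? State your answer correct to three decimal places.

Y = total patients until the sixth success; negative binomial with r=6, p=0.466667.
E[Y] = r / p = 6 / 0.466667 = 12.85714

12.857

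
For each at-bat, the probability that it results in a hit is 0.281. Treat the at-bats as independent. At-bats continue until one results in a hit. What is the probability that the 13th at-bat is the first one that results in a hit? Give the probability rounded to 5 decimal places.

0.00536

Geometric (trials to first success), p = 0.281.
P(Y = 13) = (1−p)^12 · p = 0.019087 · 0.281 = 0.0053636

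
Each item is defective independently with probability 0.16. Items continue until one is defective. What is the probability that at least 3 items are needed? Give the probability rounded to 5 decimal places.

Y = number of items to the first success; geometric, p = 0.16.
P(Y > 2) = P(first 2 all fail) = (1−p)^2 = 0.7056000

0.70560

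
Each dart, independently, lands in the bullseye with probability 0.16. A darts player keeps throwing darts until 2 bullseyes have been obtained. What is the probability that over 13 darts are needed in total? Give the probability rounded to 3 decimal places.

0.360

Needing more than 13 darts ⇔ fewer than 2 successes in the first 13. With X ~ Binomial(13, 0.16), P(Y > 13) = P(X ≤ 1).
  k=0: C(13,0)·0.16^0·0.84^13 = 0.10366
  k=1: C(13,1)·0.16^1·0.84^12 = 0.25669
P(X ≤ 1) = 0.36036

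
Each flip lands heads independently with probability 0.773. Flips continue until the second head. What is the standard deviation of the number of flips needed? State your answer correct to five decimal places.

0.87166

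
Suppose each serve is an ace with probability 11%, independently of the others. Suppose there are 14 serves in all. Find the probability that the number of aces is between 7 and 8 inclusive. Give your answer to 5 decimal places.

X ~ Binomial(14, 0.11); P(7 ≤ X ≤ 8) = Σ C(14,k) p^k (1−p)^(14−k) over k:
  k=7: C(14,7)·0.11^7·0.89^7 = 0.0002958
  k=8: C(14,8)·0.11^8·0.89^6 = 0.0000320
Total = 0.0003278

0.00033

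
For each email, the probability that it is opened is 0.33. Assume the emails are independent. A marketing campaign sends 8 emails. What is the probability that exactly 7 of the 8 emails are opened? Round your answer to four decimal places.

0.0023

X ~ Binomial(n=8, p=0.33).
P(X=7) = C(8,7) · p^7 · (1−p)^1
= 8 · 0.00042618 · 0.67 = 0.002284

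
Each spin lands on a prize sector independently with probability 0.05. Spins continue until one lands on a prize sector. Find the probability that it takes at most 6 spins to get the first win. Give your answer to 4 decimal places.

0.2649

Y = number of spins to the first success; geometric, p = 0.05.
P(Y ≤ 6) = 1 − (1−p)^6 = 1 − 0.735092 = 0.264908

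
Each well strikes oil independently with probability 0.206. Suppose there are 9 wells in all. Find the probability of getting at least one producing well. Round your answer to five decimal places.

0.87457

P(at least one) = 1 − P(none) = 1 − (1 − 0.206)^9
= 1 − 0.1254251 = 0.8745749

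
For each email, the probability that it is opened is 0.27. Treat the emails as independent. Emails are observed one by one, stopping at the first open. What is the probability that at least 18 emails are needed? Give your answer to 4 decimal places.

0.0047

Y = number of emails to the first success; geometric, p = 0.27.
P(Y > 17) = P(first 17 all fail) = (1−p)^17 = 0.004748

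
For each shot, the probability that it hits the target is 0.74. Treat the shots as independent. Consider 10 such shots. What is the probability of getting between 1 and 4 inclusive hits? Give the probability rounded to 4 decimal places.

X ~ Binomial(10, 0.74); P(1 ≤ X ≤ 4) = Σ C(10,k) p^k (1−p)^(10−k) over k:
  k=1: C(10,1)·0.74^1·0.26^9 = 0.000040
  k=2: C(10,2)·0.74^2·0.26^8 = 0.000515
  k=3: C(10,3)·0.74^3·0.26^7 = 0.003906
  k=4: C(10,4)·0.74^4·0.26^6 = 0.019453
Total = 0.023913

0.0239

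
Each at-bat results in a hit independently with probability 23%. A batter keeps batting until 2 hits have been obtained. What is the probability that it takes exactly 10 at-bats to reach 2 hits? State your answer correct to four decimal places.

0.0588

Y = trial on which the second success occurs; negative binomial, r=2, p=0.23.
P(Y=10) = C(9,1) · p^2 · (1−p)^8
= 9 · 0.0529 · 0.12357 = 0.058833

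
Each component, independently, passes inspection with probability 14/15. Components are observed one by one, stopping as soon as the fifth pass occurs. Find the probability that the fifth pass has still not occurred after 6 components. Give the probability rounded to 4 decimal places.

0.0557

Needing more than 6 components ⇔ fewer than 5 successes in the first 6. With X ~ Binomial(6, 0.933333), P(Y > 6) = P(X ≤ 4).
  k=0: C(6,0)·0.933333^0·0.066667^6 = 0.000000
  k=1: C(6,1)·0.933333^1·0.066667^5 = 0.000007
  k=2: C(6,2)·0.933333^2·0.066667^4 = 0.000258
  k=3: C(6,3)·0.933333^3·0.066667^3 = 0.004818
  k=4: C(6,4)·0.933333^4·0.066667^2 = 0.050589
P(X ≤ 4) = 0.055673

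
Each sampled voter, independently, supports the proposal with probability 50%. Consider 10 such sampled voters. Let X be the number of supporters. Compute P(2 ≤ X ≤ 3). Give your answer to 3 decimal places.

0.161

X ~ Binomial(10, 0.50); P(2 ≤ X ≤ 3) = Σ C(10,k) p^k (1−p)^(10−k) over k:
  k=2: C(10,2)·0.50^2·0.50^8 = 0.04395
  k=3: C(10,3)·0.50^3·0.50^7 = 0.11719
Total = 0.16113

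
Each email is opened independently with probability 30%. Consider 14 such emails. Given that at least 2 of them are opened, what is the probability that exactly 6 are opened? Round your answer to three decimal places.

X ~ Binomial(14, 0.30). Want P(X=6 | X≥2) = P(X=6) / P(X≥2).
P(X=6) = C(14,6)·0.30^6·0.70^8 = 0.12620
P(X≥2) = 1 − 0.00678 − 0.04069 = 0.95252
Ratio = 0.12620 / 0.95252 = 0.13249

0.132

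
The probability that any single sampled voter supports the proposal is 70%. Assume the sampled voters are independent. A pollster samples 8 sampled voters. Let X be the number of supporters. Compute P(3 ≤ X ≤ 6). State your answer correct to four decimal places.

X ~ Binomial(8, 0.70); P(3 ≤ X ≤ 6) = Σ C(8,k) p^k (1−p)^(8−k) over k:
  k=3: C(8,3)·0.70^3·0.30^5 = 0.046675
  k=4: C(8,4)·0.70^4·0.30^4 = 0.136137
  k=5: C(8,5)·0.70^5·0.30^3 = 0.254122
  k=6: C(8,6)·0.70^6·0.30^2 = 0.296475
Total = 0.733409

0.7334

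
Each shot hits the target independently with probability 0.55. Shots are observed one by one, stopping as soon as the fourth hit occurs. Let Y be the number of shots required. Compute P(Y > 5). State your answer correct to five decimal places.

Needing more than 5 shots ⇔ fewer than 4 successes in the first 5. With X ~ Binomial(5, 0.55), P(Y > 5) = P(X ≤ 3).
  k=0: C(5,0)·0.55^0·0.45^5 = 0.0184528
  k=1: C(5,1)·0.55^1·0.45^4 = 0.1127672
  k=2: C(5,2)·0.55^2·0.45^3 = 0.2756531
  k=3: C(5,3)·0.55^3·0.45^2 = 0.3369094
P(X ≤ 3) = 0.7437825

0.74378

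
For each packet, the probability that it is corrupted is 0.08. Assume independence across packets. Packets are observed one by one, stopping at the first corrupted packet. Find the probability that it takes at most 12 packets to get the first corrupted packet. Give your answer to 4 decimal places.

0.6323

Y = number of packets to the first success; geometric, p = 0.08.
P(Y ≤ 12) = 1 − (1−p)^12 = 1 − 0.367666 = 0.632334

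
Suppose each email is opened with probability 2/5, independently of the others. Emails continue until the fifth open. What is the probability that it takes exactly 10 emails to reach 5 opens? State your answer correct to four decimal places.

Y = trial on which the fifth success occurs; negative binomial, r=5, p=0.40.
P(Y=10) = C(9,4) · p^5 · (1−p)^5
= 126 · 0.01024 · 0.07776 = 0.100329

0.1003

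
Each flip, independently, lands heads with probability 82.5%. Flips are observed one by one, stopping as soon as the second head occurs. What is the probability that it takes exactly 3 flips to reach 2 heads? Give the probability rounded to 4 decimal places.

0.2382

Y = trial on which the second success occurs; negative binomial, r=2, p=0.825.
P(Y=3) = C(2,1) · p^2 · (1−p)^1
= 2 · 0.68063 · 0.175 = 0.238219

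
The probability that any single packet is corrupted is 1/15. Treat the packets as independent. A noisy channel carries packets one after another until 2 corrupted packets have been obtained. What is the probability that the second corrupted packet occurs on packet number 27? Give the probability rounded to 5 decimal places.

0.02059

Y = trial on which the second success occurs; negative binomial, r=2, p=0.066667.
P(Y=27) = C(26,1) · p^2 · (1−p)^25
= 26 · 0.0044444 · 0.1782 = 0.0205926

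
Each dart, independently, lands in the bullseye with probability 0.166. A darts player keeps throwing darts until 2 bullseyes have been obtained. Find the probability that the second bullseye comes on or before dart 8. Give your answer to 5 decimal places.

0.39324

Finishing within 8 darts ⇔ at least 2 successes in the first 8. With X ~ Binomial(8, 0.166), P(Y ≤ 8) = 1 − P(X ≤ 1).
  k=0: C(8,0)·0.166^0·0.834^8 = 0.2340606
  k=1: C(8,1)·0.166^1·0.834^7 = 0.3727009
1 − 0.6067615 = 0.3932385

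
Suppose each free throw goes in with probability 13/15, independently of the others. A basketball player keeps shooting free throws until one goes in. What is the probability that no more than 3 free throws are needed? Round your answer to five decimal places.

Y = number of free throws to the first success; geometric, p = 0.866667.
P(Y ≤ 3) = 1 − (1−p)^3 = 1 − 0.0023704 = 0.9976296

0.99763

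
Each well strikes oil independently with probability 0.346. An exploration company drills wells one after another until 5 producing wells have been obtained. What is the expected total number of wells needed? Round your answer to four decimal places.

14.4509

Y = total wells until the fifth success; negative binomial with r=5, p=0.346.
E[Y] = r / p = 5 / 0.346 = 14.450867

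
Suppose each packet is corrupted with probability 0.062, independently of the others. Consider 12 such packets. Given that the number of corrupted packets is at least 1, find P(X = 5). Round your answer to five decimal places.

0.00086

X ~ Binomial(12, 0.062). Want P(X=5 | X≥1) = P(X=5) / P(X≥1).
P(X=5) = C(12,5)·0.062^5·0.938^7 = 0.0004636
P(X≥1) = 1 − 0.4639103 = 0.5360897
Ratio = 0.0004636 / 0.5360897 = 0.0008647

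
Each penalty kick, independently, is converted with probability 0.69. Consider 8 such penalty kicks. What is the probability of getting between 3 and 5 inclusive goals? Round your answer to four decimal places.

0.4601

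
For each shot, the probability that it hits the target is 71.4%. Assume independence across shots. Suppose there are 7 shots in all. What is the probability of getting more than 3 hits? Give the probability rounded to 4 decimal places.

X ~ Binomial(7, 0.714); P(X ≥ 4) = Σ C(7,k) p^k (1−p)^(7−k) over k:
  k=4: C(7,4)·0.714^4·0.286^3 = 0.212794
  k=5: C(7,5)·0.714^5·0.286^2 = 0.318744
  k=6: C(7,6)·0.714^6·0.286^1 = 0.265249
  k=7: C(7,7)·0.714^7·0.286^0 = 0.094599
Total = 0.891386

0.8914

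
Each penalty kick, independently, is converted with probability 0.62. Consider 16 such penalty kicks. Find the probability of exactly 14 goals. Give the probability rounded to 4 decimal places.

0.0215

X ~ Binomial(n=16, p=0.62).
P(X=14) = C(16,14) · p^14 · (1−p)^2
= 120 · 0.0012402 · 0.1444 = 0.021490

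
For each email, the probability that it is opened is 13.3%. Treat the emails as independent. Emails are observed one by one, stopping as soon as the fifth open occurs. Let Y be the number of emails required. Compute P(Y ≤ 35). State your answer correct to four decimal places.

0.5057

Finishing within 35 emails ⇔ at least 5 successes in the first 35. With X ~ Binomial(35, 0.133), P(Y ≤ 35) = 1 − P(X ≤ 4).
  k=0: C(35,0)·0.133^0·0.867^35 = 0.006771
  k=1: C(35,1)·0.133^1·0.867^34 = 0.036355
  k=2: C(35,2)·0.133^2·0.867^33 = 0.094809
  k=3: C(35,3)·0.133^3·0.867^32 = 0.159984
  k=4: C(35,4)·0.133^4·0.867^31 = 0.196335
1 − 0.494255 = 0.505745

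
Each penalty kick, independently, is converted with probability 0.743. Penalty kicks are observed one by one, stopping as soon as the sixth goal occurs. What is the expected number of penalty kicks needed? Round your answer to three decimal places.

8.075

Y = total penalty kicks until the sixth success; negative binomial with r=6, p=0.743.
E[Y] = r / p = 6 / 0.743 = 8.07537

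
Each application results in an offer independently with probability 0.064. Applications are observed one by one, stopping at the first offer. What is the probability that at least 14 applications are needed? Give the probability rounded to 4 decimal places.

0.4232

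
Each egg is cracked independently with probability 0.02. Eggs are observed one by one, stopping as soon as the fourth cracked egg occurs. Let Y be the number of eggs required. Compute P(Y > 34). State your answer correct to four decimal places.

0.9954

Needing more than 34 eggs ⇔ fewer than 4 successes in the first 34. With X ~ Binomial(34, 0.02), P(Y > 34) = P(X ≤ 3).
  k=0: C(34,0)·0.02^0·0.98^34 = 0.503137
  k=1: C(34,1)·0.02^1·0.98^33 = 0.349116
  k=2: C(34,2)·0.02^2·0.98^32 = 0.117559
  k=3: C(34,3)·0.02^3·0.98^31 = 0.025591
P(X ≤ 3) = 0.995404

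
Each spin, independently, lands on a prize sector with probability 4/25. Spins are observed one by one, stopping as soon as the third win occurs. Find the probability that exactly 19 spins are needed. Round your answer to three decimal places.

Y = trial on which the third success occurs; negative binomial, r=3, p=0.16.
P(Y=19) = C(18,2) · p^3 · (1−p)^16
= 153 · 0.004096 · 0.061442 = 0.03851

0.039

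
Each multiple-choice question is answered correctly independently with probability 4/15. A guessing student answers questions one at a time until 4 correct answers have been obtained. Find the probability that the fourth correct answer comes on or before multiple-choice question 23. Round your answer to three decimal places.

Finishing within 23 multiple-choice questions ⇔ at least 4 successes in the first 23. With X ~ Binomial(23, 0.266667), P(Y ≤ 23) = 1 − P(X ≤ 3).
  k=0: C(23,0)·0.266667^0·0.733333^23 = 0.00080
  k=1: C(23,1)·0.266667^1·0.733333^22 = 0.00667
  k=2: C(23,2)·0.266667^2·0.733333^21 = 0.02669
  k=3: C(23,3)·0.266667^3·0.733333^20 = 0.06794
1 − 0.10211 = 0.89789

0.898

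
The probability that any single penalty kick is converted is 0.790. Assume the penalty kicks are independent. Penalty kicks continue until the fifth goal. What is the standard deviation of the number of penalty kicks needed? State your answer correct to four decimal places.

Y = total penalty kicks until the fifth success; negative binomial with r=5, p=0.79.
SD(Y) = √[r(1−p)/p²] = √(1.682423) = 1.297082

1.2971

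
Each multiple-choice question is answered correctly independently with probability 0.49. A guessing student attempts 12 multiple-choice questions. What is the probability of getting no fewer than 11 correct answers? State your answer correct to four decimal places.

0.0026

X ~ Binomial(12, 0.49); P(X ≥ 11) = Σ C(12,k) p^k (1−p)^(12−k) over k:
  k=11: C(12,11)·0.49^11·0.51^1 = 0.002393
  k=12: C(12,12)·0.49^12·0.51^0 = 0.000192
Total = 0.002584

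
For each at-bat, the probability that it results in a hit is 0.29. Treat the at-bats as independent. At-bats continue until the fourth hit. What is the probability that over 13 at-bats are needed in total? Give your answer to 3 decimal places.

Needing more than 13 at-bats ⇔ fewer than 4 successes in the first 13. With X ~ Binomial(13, 0.29), P(Y > 13) = P(X ≤ 3).
  k=0: C(13,0)·0.29^0·0.71^13 = 0.01165
  k=1: C(13,1)·0.29^1·0.71^12 = 0.06186
  k=2: C(13,2)·0.29^2·0.71^11 = 0.15161
  k=3: C(13,3)·0.29^3·0.71^10 = 0.22706
P(X ≤ 3) = 0.45219

0.452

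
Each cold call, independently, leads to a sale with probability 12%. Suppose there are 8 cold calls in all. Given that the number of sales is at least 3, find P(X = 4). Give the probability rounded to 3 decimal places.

0.143

X ~ Binomial(8, 0.12). Want P(X=4 | X≥3) = P(X=4) / P(X≥3).
P(X=4) = C(8,4)·0.12^4·0.88^4 = 0.00870
P(X≥3) = 1 − 0.35963 − 0.39233 − 0.18725 = 0.06079
Ratio = 0.00870 / 0.06079 = 0.14319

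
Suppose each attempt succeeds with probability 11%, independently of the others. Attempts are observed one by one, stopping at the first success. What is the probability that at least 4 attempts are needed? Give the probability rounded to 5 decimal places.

Y = number of attempts to the first success; geometric, p = 0.11.
P(Y > 3) = P(first 3 all fail) = (1−p)^3 = 0.7049690

0.70497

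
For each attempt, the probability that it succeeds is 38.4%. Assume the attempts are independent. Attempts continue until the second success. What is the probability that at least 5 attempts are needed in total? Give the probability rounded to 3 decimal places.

0.503

Needing more than 4 attempts ⇔ fewer than 2 successes in the first 4. With X ~ Binomial(4, 0.384), P(Y > 4) = P(X ≤ 1).
  k=0: C(4,0)·0.384^0·0.616^4 = 0.14399
  k=1: C(4,1)·0.384^1·0.616^3 = 0.35903
P(X ≤ 1) = 0.50302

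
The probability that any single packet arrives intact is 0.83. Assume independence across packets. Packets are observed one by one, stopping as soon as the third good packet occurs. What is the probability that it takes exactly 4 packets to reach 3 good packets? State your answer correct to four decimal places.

0.2916

Y = trial on which the third success occurs; negative binomial, r=3, p=0.83.
P(Y=4) = C(3,2) · p^3 · (1−p)^1
= 3 · 0.57179 · 0.17 = 0.291611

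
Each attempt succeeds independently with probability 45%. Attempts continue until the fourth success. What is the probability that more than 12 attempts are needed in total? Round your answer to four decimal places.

Needing more than 12 attempts ⇔ fewer than 4 successes in the first 12. With X ~ Binomial(12, 0.45), P(Y > 12) = P(X ≤ 3).
  k=0: C(12,0)·0.45^0·0.55^12 = 0.000766
  k=1: C(12,1)·0.45^1·0.55^11 = 0.007523
  k=2: C(12,2)·0.45^2·0.55^10 = 0.033853
  k=3: C(12,3)·0.45^3·0.55^9 = 0.092326
P(X ≤ 3) = 0.134468

0.1345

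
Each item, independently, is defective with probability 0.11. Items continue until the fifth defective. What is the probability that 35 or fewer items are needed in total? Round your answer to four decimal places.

Finishing within 35 items ⇔ at least 5 successes in the first 35. With X ~ Binomial(35, 0.11), P(Y ≤ 35) = 1 − P(X ≤ 4).
  k=0: C(35,0)·0.11^0·0.89^35 = 0.016930
  k=1: C(35,1)·0.11^1·0.89^34 = 0.073235
  k=2: C(35,2)·0.11^2·0.89^33 = 0.153877
  k=3: C(35,3)·0.11^3·0.89^32 = 0.209203
  k=4: C(35,4)·0.11^4·0.89^31 = 0.206852
1 − 0.660097 = 0.339903

0.3399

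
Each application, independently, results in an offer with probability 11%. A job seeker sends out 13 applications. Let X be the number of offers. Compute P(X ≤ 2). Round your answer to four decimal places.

0.8349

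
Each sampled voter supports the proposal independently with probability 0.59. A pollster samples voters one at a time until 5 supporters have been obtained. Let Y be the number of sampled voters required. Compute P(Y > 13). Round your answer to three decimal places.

Needing more than 13 sampled voters ⇔ fewer than 5 successes in the first 13. With X ~ Binomial(13, 0.59), P(Y > 13) = P(X ≤ 4).
  k=0: C(13,0)·0.59^0·0.41^13 = 0.00001
  k=1: C(13,1)·0.59^1·0.41^12 = 0.00017
  k=2: C(13,2)·0.59^2·0.41^11 = 0.00149
  k=3: C(13,3)·0.59^3·0.41^10 = 0.00788
  k=4: C(13,4)·0.59^4·0.41^9 = 0.02836
P(X ≤ 4) = 0.03792

0.038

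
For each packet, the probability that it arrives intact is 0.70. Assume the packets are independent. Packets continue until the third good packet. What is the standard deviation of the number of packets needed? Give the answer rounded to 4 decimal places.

1.3553

Y = total packets until the third success; negative binomial with r=3, p=0.70.
SD(Y) = √[r(1−p)/p²] = √(1.836735) = 1.355262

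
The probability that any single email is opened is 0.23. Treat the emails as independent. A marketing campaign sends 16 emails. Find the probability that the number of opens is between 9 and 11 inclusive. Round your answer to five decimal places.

X ~ Binomial(16, 0.23); P(9 ≤ X ≤ 11) = Σ C(16,k) p^k (1−p)^(16−k) over k:
  k=9: C(16,9)·0.23^9·0.77^7 = 0.0033068
  k=10: C(16,10)·0.23^10·0.77^6 = 0.0006914
  k=11: C(16,11)·0.23^11·0.77^5 = 0.0001127
Total = 0.0041109

0.00411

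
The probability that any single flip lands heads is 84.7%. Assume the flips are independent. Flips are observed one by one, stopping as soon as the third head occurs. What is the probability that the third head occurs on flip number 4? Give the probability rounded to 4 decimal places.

0.2789

Y = trial on which the third success occurs; negative binomial, r=3, p=0.847.
P(Y=4) = C(3,2) · p^3 · (1−p)^1
= 3 · 0.60765 · 0.153 = 0.278909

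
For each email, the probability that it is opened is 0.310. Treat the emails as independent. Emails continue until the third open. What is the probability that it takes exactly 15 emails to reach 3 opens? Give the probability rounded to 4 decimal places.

Y = trial on which the third success occurs; negative binomial, r=3, p=0.31.
P(Y=15) = C(14,2) · p^3 · (1−p)^12
= 91 · 0.029791 · 0.011646 = 0.031573

0.0316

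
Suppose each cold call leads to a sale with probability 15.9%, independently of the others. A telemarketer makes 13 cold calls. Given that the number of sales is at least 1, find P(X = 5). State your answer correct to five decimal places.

0.03658

X ~ Binomial(13, 0.159). Want P(X=5 | X≥1) = P(X=5) / P(X≥1).
P(X=5) = C(13,5)·0.159^5·0.841^8 = 0.0327290
P(X≥1) = 1 − 0.1052805 = 0.8947195
Ratio = 0.0327290 / 0.8947195 = 0.0365801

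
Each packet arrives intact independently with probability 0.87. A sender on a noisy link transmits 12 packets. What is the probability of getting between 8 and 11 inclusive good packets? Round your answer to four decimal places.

X ~ Binomial(12, 0.87); P(8 ≤ X ≤ 11) = Σ C(12,k) p^k (1−p)^(12−k) over k:
  k=8: C(12,8)·0.87^8·0.13^4 = 0.046402
  k=9: C(12,9)·0.87^9·0.13^3 = 0.138015
  k=10: C(12,10)·0.87^10·0.13^2 = 0.277091
  k=11: C(12,11)·0.87^11·0.13^1 = 0.337160
Total = 0.798668

0.7987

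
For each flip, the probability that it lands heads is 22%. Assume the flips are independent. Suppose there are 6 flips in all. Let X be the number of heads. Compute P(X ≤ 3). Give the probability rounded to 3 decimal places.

X ~ Binomial(6, 0.22); P(X ≤ 3) = Σ C(6,k) p^k (1−p)^(6−k) over k:
  k=0: C(6,0)·0.22^0·0.78^6 = 0.22520
  k=1: C(6,1)·0.22^1·0.78^5 = 0.38111
  k=2: C(6,2)·0.22^2·0.78^4 = 0.26873
  k=3: C(6,3)·0.22^3·0.78^3 = 0.10106
Total = 0.97610

0.976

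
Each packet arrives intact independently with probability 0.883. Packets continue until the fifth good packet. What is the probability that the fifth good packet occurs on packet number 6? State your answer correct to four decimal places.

Y = trial on which the fifth success occurs; negative binomial, r=5, p=0.883.
P(Y=6) = C(5,4) · p^5 · (1−p)^1
= 5 · 0.53679 · 0.117 = 0.314022

0.3140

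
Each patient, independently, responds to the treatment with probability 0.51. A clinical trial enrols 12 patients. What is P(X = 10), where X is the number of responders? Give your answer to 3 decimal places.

X ~ Binomial(n=12, p=0.51).
P(X=10) = C(12,10) · p^10 · (1−p)^2
= 66 · 0.0011904 · 0.2401 = 0.01886

0.019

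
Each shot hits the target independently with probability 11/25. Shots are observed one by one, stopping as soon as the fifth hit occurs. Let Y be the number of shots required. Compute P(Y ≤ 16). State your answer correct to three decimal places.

0.902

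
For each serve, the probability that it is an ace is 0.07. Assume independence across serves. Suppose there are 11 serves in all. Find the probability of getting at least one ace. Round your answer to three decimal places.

0.550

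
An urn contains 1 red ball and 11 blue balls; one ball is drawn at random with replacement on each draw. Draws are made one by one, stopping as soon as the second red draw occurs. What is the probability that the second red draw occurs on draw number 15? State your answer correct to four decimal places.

0.0314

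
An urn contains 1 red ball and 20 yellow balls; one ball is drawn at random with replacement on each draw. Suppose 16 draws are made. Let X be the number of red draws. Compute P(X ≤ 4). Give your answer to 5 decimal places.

X ~ Binomial(16, 0.047619); P(X ≤ 4) = Σ C(16,k) p^k (1−p)^(16−k) over k:
  k=0: C(16,0)·0.047619^0·0.952381^16 = 0.4581115
  k=1: C(16,1)·0.047619^1·0.952381^15 = 0.3664892
  k=2: C(16,2)·0.047619^2·0.952381^14 = 0.1374335
  k=3: C(16,3)·0.047619^3·0.952381^13 = 0.0320678
  k=4: C(16,4)·0.047619^4·0.952381^12 = 0.0052110
Total = 0.9993130

0.99931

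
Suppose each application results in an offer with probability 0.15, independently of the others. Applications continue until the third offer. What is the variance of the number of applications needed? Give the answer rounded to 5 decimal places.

Y = total applications until the third success; negative binomial with r=3, p=0.15.
Var(Y) = r(1−p)/p² = 3·0.85 / 0.15² = 113.3333333

113.33333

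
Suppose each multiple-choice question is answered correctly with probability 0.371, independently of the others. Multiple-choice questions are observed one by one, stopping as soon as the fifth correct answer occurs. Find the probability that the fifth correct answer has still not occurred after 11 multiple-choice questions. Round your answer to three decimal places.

Needing more than 11 multiple-choice questions ⇔ fewer than 5 successes in the first 11. With X ~ Binomial(11, 0.371), P(Y > 11) = P(X ≤ 4).
  k=0: C(11,0)·0.371^0·0.629^11 = 0.00610
  k=1: C(11,1)·0.371^1·0.629^10 = 0.03956
  k=2: C(11,2)·0.371^2·0.629^9 = 0.11667
  k=3: C(11,3)·0.371^3·0.629^8 = 0.20645
  k=4: C(11,4)·0.371^4·0.629^7 = 0.24354
P(X ≤ 4) = 0.61232

0.612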